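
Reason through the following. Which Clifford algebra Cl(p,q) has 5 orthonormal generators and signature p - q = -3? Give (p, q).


We need p + q = 5 and p - q = -3.
Adding: 2p = 5 + (-3) = 2, so p = 1.
Then q = 5 - 1 = 4.
(p, q) = (1, 4)


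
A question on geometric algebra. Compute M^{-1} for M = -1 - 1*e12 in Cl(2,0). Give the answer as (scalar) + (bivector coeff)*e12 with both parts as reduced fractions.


M = -1 - 1*e12, where e12^2 = -1.
Since M commutes with its reverse ~M = a - b*e12, M * ~M = a^2 - b^2*e12^2 = a^2 + b^2.
So M^{-1} = ~M / (a^2 + b^2) = (a - b*e12)/(a^2 + b^2).
a^2 + b^2 = 1 + 1 = 2
Scalar part = -1/2 = -1/2
Bivector coeff = 1/2 = 1/2
M^{-1} = -1/2 + 1/2*e12


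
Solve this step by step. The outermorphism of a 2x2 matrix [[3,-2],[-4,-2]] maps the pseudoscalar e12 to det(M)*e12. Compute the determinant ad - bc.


The outermorphism of a linear map f sends e1^e2 to f(e1)^f(e2).
f(e1) = 3*e1 - 4*e2
f(e2) = -2*e1 - 2*e2
f(e1) ^ f(e2) = (3*e1 - 4*e2) ^ (-2*e1 - 2*e2)
= 3*(-2)*e12 + (-4)*(-2)*e21
= (-6 - 8)*e12
= -14*e12
Coefficient = -14


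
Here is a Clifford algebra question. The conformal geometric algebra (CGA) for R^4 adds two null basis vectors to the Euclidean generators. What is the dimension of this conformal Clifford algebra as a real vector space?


The conformal model of R^4 uses Cl(5,1): the 4 Euclidean generators plus two extra orthogonal generators e+ (e+^2 = +1) and e- (e-^2 = -1), from which the null vectors e0, einf are built.
Number of generators m = 4 + 2 = 6.
dim Cl(p,q) = 2^m = 2^6 = 64


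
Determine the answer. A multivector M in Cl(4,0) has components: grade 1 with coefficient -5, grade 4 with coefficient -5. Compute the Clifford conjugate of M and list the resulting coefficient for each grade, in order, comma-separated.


Clifford conjugate sign for grade k: (-1)^(k(k+1)/2)
Grade 1: (-1)^(1*2/2) = (-1)^1 = -1, coeff -5 -> 5
Grade 4: (-1)^(4*5/2) = (-1)^10 = 1, coeff -5 -> -5
Conjugated coefficients: 5, -5


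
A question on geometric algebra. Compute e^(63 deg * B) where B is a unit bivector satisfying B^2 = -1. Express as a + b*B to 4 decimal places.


For a unit bivector B with B^2 = -1, the exponential series gives
e^(theta*B) = cos(theta) + sin(theta)*B (the GA analogue of Euler's formula).
theta = 63 degrees = 1.099557 rad
cos(63 deg) = 0.4540
sin(63 deg) = 0.8910
exp(theta*B) = 0.4540 + 0.8910*B


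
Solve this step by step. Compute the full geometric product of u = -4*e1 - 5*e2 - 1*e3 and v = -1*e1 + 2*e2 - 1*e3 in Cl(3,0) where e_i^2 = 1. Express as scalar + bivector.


In Cl(3,0): e_i^2 = 1, e_ie_j = -e_je_i for i != j.
Scalar part = u . v = (-4)*(-1) + (-5)*2 + (-1)*(-1)
= 4 + (-10) + 1 = -5
e12 coeff = (-4)*2 - (-5)*(-1) = -8 - 5 = -13
e13 coeff = (-4)*(-1) - (-1)*(-1) = 4 - 1 = 3
e23 coeff = (-5)*(-1) - (-1)*2 = 5 - (-2) = 7
uv = -5 - 13*e12 + 3*e13 + 7*e23


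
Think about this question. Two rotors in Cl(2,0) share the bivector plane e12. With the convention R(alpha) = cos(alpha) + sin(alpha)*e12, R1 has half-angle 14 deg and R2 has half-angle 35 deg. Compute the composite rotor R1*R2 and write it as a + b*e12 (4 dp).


Same-plane rotors commute and their half-angles add:
R1*R2 = cos(a1 + a2) + sin(a1 + a2)*e12.
a1 + a2 = 14 + 35 = 49 deg
cos(49 deg) = 0.6561
sin(49 deg) = 0.7547
R1*R2 = 0.6561 + 0.7547*e12


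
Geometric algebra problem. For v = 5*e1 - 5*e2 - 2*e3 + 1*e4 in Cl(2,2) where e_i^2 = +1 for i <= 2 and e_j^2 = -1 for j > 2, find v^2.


v^2 = sum of c_i^2 * e_i^2
Positive signature terms (e_i^2 = +1): 5^2 + (-5)^2 = 50
Negative signature terms (e_j^2 = -1): (-2)^2 + 1^2 = 5
v^2 = 50 - 5 = 45


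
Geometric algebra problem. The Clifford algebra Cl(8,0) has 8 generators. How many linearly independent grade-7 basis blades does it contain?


Number of grade-k basis blades in Cl(p,q) with n = p + q is C(n, k).
n = 8 + 0 = 8
C(8, 7) = 8! / (7! * 1!)
= 40320 / (5040 * 1)
= 8


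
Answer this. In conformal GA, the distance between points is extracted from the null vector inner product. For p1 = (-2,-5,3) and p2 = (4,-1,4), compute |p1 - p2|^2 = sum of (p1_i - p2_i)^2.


p1 - p2 = (-6, -4, -1)
|p1 - p2|^2 = (-6)^2 + (-4)^2 + (-1)^2
= 36 + 16 + 1
= 53


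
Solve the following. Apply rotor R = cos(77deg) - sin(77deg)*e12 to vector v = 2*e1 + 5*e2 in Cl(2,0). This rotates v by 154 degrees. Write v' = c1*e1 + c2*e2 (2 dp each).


Rotor R = cos(77deg) - sin(77deg)*e12
Rotation angle theta = 2 * 77 = 154 degrees
v' = R*v*~R rotates v by theta.
cos(154deg) = -0.8988, sin(154deg) = 0.4384
v'_1 = 2*cos(154deg) - 5*sin(154deg)
= 2*(-0.8988) - 5*0.4384
= -3.99
v'_2 = 2*sin(154deg) + 5*cos(154deg)
= 2*0.4384 + 5*(-0.8988)
= -3.62
v' = -3.99*e1 - 3.62*e2


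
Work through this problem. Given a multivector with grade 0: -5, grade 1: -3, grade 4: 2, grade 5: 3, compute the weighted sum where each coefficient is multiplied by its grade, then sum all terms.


Grade-weighted sum = sum of grade_k * coefficient_k
0*(-5) = 0
1*(-3) = -3
4*2 = 8
5*3 = 15
Total = 0 + (-3) + 8 + 15 = 20


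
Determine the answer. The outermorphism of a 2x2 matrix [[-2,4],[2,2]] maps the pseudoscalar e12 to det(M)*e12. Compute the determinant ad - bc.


The outermorphism of a linear map f sends e1^e2 to f(e1)^f(e2).
f(e1) = -2*e1 + 2*e2
f(e2) = 4*e1 + 2*e2
f(e1) ^ f(e2) = (-2*e1 + 2*e2) ^ (4*e1 + 2*e2)
= (-2)*2*e12 + 2*4*e21
= (-4 - 8)*e12
= -12*e12
Coefficient = -12


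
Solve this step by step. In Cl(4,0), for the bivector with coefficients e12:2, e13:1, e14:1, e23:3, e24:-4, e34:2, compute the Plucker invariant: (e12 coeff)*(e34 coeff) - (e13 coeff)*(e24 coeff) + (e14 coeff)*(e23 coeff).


Plucker relation: af - be + cd
a*f = 2*2 = 4
b*e = 1*(-4) = -4
c*d = 1*3 = 3
af - be + cd = 4 - (-4) + 3
= 11


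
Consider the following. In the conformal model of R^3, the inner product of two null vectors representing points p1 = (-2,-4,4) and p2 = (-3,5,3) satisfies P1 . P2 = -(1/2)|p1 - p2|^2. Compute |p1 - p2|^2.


p1 - p2 = (1, -9, 1)
|p1 - p2|^2 = 1^2 + (-9)^2 + 1^2
= 1 + 81 + 1
= 83


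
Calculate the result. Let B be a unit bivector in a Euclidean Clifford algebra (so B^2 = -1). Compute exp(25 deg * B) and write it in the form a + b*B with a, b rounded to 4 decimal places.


For a unit bivector B with B^2 = -1, the exponential series gives
e^(theta*B) = cos(theta) + sin(theta)*B (the GA analogue of Euler's formula).
theta = 25 degrees = 0.436332 rad
cos(25 deg) = 0.9063
sin(25 deg) = 0.4226
exp(theta*B) = 0.9063 + 0.4226*B


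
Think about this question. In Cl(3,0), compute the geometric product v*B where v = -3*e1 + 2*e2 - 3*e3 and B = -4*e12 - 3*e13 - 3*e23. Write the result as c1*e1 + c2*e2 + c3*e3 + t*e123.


vB has grade-1 (vector) and grade-3 (trivector) parts: vB = (v _| B) + (v ^ B).
Vector part <vB>_1:
  e1: -v2*b12 - v3*b13 = -(2)*(-4) - (-3)*(-3) = -1
  e2: v1*b12 - v3*b23 = (-3)*(-4) - (-3)*(-3) = 3
  e3: v1*b13 + v2*b23 = (-3)*(-3) + (2)*(-3) = 3
Trivector part <vB>_3:
  e123: v1*b23 - v2*b13 + v3*b12 = (-3)*(-3) - (2)*(-3) + (-3)*(-4) = 27
vB = -1*e1 + 3*e2 + 3*e3 + 27*e123


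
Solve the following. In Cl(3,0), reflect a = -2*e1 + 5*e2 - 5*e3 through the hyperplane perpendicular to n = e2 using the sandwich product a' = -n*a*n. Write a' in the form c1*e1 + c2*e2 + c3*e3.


Reflection formula: a' = -n*a*n, with n = e2 (unit vector, n^2 = 1).
For reflection through hyperplane perp to e2:
The component along e2 flips sign, others stay.
a = (-2, 5, -5)
a' = (-2, -5, -5)
a' = -2*e1 - 5*e2 - 5*e3


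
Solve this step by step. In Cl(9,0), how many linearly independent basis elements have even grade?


Even subalgebra dimension = 2^(n-1)
n = 9 + 0 = 9
2^(9 - 1) = 2^8 = 256
Verification: sum of C(9,k) for even k = 1 + 36 + 126 + 84 + 9 = 256
Result = 256


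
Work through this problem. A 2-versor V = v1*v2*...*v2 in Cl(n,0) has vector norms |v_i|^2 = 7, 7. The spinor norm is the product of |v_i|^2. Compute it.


Spinor norm N(V) = |v1|^2 * |v2|^2 * ... * |v2|^2
= 7 * 7
Running product: 7, 49
N(V) = 49


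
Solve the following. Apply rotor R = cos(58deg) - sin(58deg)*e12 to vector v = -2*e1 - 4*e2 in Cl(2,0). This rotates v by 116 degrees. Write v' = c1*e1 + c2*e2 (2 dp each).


Rotor R = cos(58deg) - sin(58deg)*e12
Rotation angle theta = 2 * 58 = 116 degrees
v' = R*v*~R rotates v by theta.
cos(116deg) = -0.4384, sin(116deg) = 0.8988
v'_1 = -2*cos(116deg) - (-4)*sin(116deg)
= -2*(-0.4384) - (-4)*0.8988
= 4.47
v'_2 = -2*sin(116deg) + (-4)*cos(116deg)
= -2*0.8988 + (-4)*(-0.4384)
= -0.04
v' = 4.47*e1 - 0.04*e2


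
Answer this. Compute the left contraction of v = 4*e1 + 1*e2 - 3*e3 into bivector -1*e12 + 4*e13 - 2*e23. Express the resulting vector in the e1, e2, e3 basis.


Left contraction v _| B = <vB>_1 (grade-1 part of the geometric product vB).
Using e1_|e12 = e2, e2_|e12 = -e1, e1_|e13 = e3, e3_|e13 = -e1, e2_|e23 = e3, e3_|e23 = -e2:
e1 coeff: -v2*b12 - v3*b13 = -(1)*(-1) - (-3)*(4) = 13
e2 coeff: v1*b12 - v3*b23 = (4)*(-1) - (-3)*(-2) = -10
e3 coeff: v1*b13 + v2*b23 = (4)*(4) + (1)*(-2) = 14
v _| B = 13*e1 - 10*e2 + 14*e3


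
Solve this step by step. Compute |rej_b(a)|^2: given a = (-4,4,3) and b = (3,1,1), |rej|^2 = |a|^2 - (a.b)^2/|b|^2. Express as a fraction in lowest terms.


|a|^2 = (-4)^2 + 4^2 + 3^2 = 41
|b|^2 = 3^2 + 1^2 + 1^2 = 11
a . b = (-4)*3 + 4*1 + 3*1 = -5
(a.b)^2 = (-5)^2 = 25
|rej|^2 = 41 - 25/11
= (451 - 25)/11
= 426/11
In lowest terms: 426/11


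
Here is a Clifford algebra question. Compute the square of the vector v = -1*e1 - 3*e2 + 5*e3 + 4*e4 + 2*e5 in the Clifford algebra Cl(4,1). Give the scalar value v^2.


v^2 = sum of c_i^2 * e_i^2
Positive signature terms (e_i^2 = +1): (-1)^2 + (-3)^2 + 5^2 + 4^2 = 51
Negative signature terms (e_j^2 = -1): 2^2 = 4
v^2 = 51 - 4 = 47


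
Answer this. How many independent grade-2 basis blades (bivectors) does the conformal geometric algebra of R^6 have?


The conformal model of R^6 uses Cl(7,1) with m = 6 + 2 = 8 generators.
Number of grade-2 blades = C(m, 2) = C(8, 2)
= 8*7/2 = 28


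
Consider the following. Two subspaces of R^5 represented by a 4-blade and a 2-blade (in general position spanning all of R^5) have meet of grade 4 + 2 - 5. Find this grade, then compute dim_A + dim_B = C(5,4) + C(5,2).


Meet grade = grade(A) + grade(B) - n
= 4 + 2 - 5 = 1
C(5,4) = 5
C(5,2) = 10
dim_A + dim_B = 5 + 10 = 15


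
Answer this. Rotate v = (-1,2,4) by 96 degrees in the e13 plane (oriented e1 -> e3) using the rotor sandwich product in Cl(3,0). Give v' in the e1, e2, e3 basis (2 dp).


Rotor R = cos(48deg) - sin(48deg)*e13
Rotation angle theta = 2 * 48 = 96 degrees in the e13 plane (e1 -> e3).
The component perpendicular to the plane (e2) is invariant: v'_2 = v2 = 2.00
cos(96deg) = -0.1045, sin(96deg) = 0.9945
v'_1 = v1*cos(theta) - v3*sin(theta) = -1*(-0.1045) - 4*0.9945 = -3.87
v'_3 = v1*sin(theta) + v3*cos(theta) = -1*0.9945 + 4*(-0.1045) = -1.41
v' = -3.87*e1 + 2.00*e2 - 1.41*e3


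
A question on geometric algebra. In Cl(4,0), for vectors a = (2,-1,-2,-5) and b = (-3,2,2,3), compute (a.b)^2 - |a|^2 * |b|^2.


a . b = 2*(-3) + (-1)*2 + (-2)*2 + (-5)*3
= -6 + (-2) + (-4) + (-15) = -27
|a|^2 = 2^2 + (-1)^2 + (-2)^2 + (-5)^2 = 34
|b|^2 = (-3)^2 + 2^2 + 2^2 + 3^2 = 26
(a.b)^2 = (-27)^2 = 729
|a|^2 * |b|^2 = 34 * 26 = 884
Result = 729 - 884 = -155


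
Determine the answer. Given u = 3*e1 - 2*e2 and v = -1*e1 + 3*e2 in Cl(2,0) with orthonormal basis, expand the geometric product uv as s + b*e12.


Expand: (3*e1 - 2*e2)(-1*e1 + 3*e2)
= 3*(-1)*e1e1 + 3*3*e1e2 + (-2)*(-1)*e2e1 + (-2)*3*e2e2
Using e1^2 = e2^2 = 1, e2e1 = -e1e2:
Scalar part s = 3*(-1) + (-2)*3 = -3 + (-6) = -9
Bivector part b = 3*3 - (-2)*(-1) = 9 - 2 = 7
uv = -9 + 7*e12


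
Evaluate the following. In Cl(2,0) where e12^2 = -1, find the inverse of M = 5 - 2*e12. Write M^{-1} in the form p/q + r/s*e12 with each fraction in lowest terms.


M = 5 - 2*e12, where e12^2 = -1.
Since M commutes with its reverse ~M = a - b*e12, M * ~M = a^2 - b^2*e12^2 = a^2 + b^2.
So M^{-1} = ~M / (a^2 + b^2) = (a - b*e12)/(a^2 + b^2).
a^2 + b^2 = 25 + 4 = 29
Scalar part = 5/29 = 5/29
Bivector coeff = 2/29 = 2/29
M^{-1} = 5/29 + 2/29*e12


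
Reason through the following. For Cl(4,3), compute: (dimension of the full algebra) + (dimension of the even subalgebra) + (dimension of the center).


n = 4 + 3 = 7
Total dim = 2^7 = 128
Even subalgebra dim = 2^6 = 64
n is odd, so center dim = 2
Sum = 128 + 64 + 2 = 194


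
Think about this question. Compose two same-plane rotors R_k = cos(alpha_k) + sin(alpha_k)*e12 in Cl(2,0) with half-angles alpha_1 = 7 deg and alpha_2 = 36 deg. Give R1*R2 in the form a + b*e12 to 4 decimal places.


Same-plane rotors commute and their half-angles add:
R1*R2 = cos(a1 + a2) + sin(a1 + a2)*e12.
a1 + a2 = 7 + 36 = 43 deg
cos(43 deg) = 0.7314
sin(43 deg) = 0.6820
R1*R2 = 0.7314 + 0.6820*e12


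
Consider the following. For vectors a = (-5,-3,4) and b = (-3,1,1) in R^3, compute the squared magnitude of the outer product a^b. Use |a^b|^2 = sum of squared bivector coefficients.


a wedge b = (a1*b2 - a2*b1)*e12 + (a1*b3 - a3*b1)*e13 + (a2*b3 - a3*b2)*e23
e12 coeff: (-5)*1 - (-3)*(-3) = -5 - 9 = -14
e13 coeff: (-5)*1 - 4*(-3) = -5 - (-12) = 7
e23 coeff: (-3)*1 - 4*1 = -3 - 4 = -7
|a wedge b|^2 = (-14)^2 + 7^2 + (-7)^2
= 196 + 49 + 49
= 294


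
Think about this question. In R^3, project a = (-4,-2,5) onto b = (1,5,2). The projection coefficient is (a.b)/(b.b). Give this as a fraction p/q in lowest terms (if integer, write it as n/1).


Projection coefficient = (a . b) / (b . b)
a . b = (-4)*1 + (-2)*5 + 5*2
= -4 + (-10) + 10 = -4
b . b = 1^2 + 5^2 + 2^2
= 1 + 25 + 4 = 30
Coefficient = -4/30
In lowest terms: -2/15


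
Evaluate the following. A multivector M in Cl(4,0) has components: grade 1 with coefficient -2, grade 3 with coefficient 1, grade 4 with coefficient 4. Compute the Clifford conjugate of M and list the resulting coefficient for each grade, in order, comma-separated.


Clifford conjugate sign for grade k: (-1)^(k(k+1)/2)
Grade 1: (-1)^(1*2/2) = (-1)^1 = -1, coeff -2 -> 2
Grade 3: (-1)^(3*4/2) = (-1)^6 = 1, coeff 1 -> 1
Grade 4: (-1)^(4*5/2) = (-1)^10 = 1, coeff 4 -> 4
Conjugated coefficients: 2, 1, 4


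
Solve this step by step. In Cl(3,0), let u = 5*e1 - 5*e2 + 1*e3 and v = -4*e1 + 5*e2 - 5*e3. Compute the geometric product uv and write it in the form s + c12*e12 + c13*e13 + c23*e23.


In Cl(3,0): e_i^2 = 1, e_ie_j = -e_je_i for i != j.
Scalar part = u . v = 5*(-4) + (-5)*5 + 1*(-5)
= -20 + (-25) + (-5) = -50
e12 coeff = 5*5 - (-5)*(-4) = 25 - 20 = 5
e13 coeff = 5*(-5) - 1*(-4) = -25 - (-4) = -21
e23 coeff = (-5)*(-5) - 1*5 = 25 - 5 = 20
uv = -50 + 5*e12 - 21*e13 + 20*e23


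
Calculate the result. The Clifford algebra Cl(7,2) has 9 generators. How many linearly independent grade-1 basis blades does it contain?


Number of grade-k basis blades in Cl(p,q) with n = p + q is C(n, k).
n = 7 + 2 = 9
C(9, 1) = 9! / (1! * 8!)
= 362880 / (1 * 40320)
= 9


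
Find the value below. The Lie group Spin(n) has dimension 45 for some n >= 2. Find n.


dim Spin(n) = dim so(n) = n(n-1)/2.
Solve n(n-1)/2 = 45, i.e. n^2 - n - 90 = 0.
Discriminant = 1 + 8*45 = 361
n = (1 + sqrt(361))/2 = (1 + 19)/2 = 10


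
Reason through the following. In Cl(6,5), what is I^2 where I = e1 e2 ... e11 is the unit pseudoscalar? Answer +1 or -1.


The pseudoscalar I = e1...e_n (product of all n generators) of Cl(p,q) satisfies I^2 = (-1)^(q + n(n-1)/2).
p = 6, q = 5, n = p + q = 11
n(n-1)/2 = 11 * 10 / 2 = 55
Exponent = q + n(n-1)/2 = 5 + 55 = 60
I^2 = (-1)^60 = +1


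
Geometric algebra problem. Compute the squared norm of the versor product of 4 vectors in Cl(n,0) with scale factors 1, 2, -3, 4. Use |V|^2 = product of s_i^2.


Each vector v_i has |v_i|^2 = s_i^2
Squared scales: 1^2 = 1, 2^2 = 4, (-3)^2 = 9, 4^2 = 16
|V|^2 = 1 * 4 * 9 * 16
= 576


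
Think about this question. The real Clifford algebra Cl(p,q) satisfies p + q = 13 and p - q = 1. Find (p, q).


We need p + q = 13 and p - q = 1.
Adding: 2p = 13 + 1 = 14, so p = 7.
Then q = 13 - 7 = 6.
(p, q) = (7, 6)


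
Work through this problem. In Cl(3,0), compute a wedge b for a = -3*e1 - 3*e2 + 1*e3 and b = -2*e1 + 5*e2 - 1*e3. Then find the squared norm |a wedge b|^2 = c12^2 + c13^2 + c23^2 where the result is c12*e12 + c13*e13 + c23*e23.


a wedge b = (a1*b2 - a2*b1)*e12 + (a1*b3 - a3*b1)*e13 + (a2*b3 - a3*b2)*e23
e12 coeff: (-3)*5 - (-3)*(-2) = -15 - 6 = -21
e13 coeff: (-3)*(-1) - 1*(-2) = 3 - (-2) = 5
e23 coeff: (-3)*(-1) - 1*5 = 3 - 5 = -2
|a wedge b|^2 = (-21)^2 + 5^2 + (-2)^2
= 441 + 25 + 4
= 470


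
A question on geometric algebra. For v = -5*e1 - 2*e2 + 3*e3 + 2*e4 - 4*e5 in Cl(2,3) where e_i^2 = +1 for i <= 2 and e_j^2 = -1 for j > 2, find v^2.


v^2 = sum of c_i^2 * e_i^2
Positive signature terms (e_i^2 = +1): (-5)^2 + (-2)^2 = 29
Negative signature terms (e_j^2 = -1): 3^2 + 2^2 + (-4)^2 = 29
v^2 = 29 - 29 = 0


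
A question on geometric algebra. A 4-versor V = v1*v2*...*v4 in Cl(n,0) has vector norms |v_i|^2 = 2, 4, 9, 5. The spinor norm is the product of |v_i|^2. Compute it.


Spinor norm N(V) = |v1|^2 * |v2|^2 * ... * |v4|^2
= 2 * 4 * 9 * 5
Running product: 2, 8, 72, 360
N(V) = 360


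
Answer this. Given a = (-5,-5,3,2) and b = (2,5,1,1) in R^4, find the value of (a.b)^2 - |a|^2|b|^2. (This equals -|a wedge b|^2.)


a . b = (-5)*2 + (-5)*5 + 3*1 + 2*1
= -10 + (-25) + 3 + 2 = -30
|a|^2 = (-5)^2 + (-5)^2 + 3^2 + 2^2 = 63
|b|^2 = 2^2 + 5^2 + 1^2 + 1^2 = 31
(a.b)^2 = (-30)^2 = 900
|a|^2 * |b|^2 = 63 * 31 = 1953
Result = 900 - 1953 = -1053


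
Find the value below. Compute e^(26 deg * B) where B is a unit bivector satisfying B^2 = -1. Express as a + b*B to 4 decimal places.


For a unit bivector B with B^2 = -1, the exponential series gives
e^(theta*B) = cos(theta) + sin(theta)*B (the GA analogue of Euler's formula).
theta = 26 degrees = 0.453786 rad
cos(26 deg) = 0.8988
sin(26 deg) = 0.4384
exp(theta*B) = 0.8988 + 0.4384*B


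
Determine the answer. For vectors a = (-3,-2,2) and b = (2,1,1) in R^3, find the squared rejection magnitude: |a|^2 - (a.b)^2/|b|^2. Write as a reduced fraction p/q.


|a|^2 = (-3)^2 + (-2)^2 + 2^2 = 17
|b|^2 = 2^2 + 1^2 + 1^2 = 6
a . b = (-3)*2 + (-2)*1 + 2*1 = -6
(a.b)^2 = (-6)^2 = 36
|rej|^2 = 17 - 36/6
= (102 - 36)/6
= 66/6
In lowest terms: 11/1


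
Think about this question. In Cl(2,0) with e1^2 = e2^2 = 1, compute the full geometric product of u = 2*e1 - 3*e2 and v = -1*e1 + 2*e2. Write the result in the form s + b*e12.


Expand: (2*e1 - 3*e2)(-1*e1 + 2*e2)
= 2*(-1)*e1e1 + 2*2*e1e2 + (-3)*(-1)*e2e1 + (-3)*2*e2e2
Using e1^2 = e2^2 = 1, e2e1 = -e1e2:
Scalar part s = 2*(-1) + (-3)*2 = -2 + (-6) = -8
Bivector part b = 2*2 - (-3)*(-1) = 4 - 3 = 1
uv = -8 + 1*e12


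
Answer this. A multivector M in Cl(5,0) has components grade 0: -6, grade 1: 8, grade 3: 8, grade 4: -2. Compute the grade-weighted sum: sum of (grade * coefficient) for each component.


Grade-weighted sum = sum of grade_k * coefficient_k
0*(-6) = 0
1*8 = 8
3*8 = 24
4*(-2) = -8
Total = 0 + 8 + 24 + (-8) = 24


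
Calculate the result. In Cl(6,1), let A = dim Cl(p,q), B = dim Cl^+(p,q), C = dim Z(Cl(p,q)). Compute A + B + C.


n = 6 + 1 = 7
Total dim = 2^7 = 128
Even subalgebra dim = 2^6 = 64
n is odd, so center dim = 2
Sum = 128 + 64 + 2 = 194


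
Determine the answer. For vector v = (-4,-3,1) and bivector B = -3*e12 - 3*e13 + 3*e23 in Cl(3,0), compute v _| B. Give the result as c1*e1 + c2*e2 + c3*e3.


Left contraction v _| B = <vB>_1 (grade-1 part of the geometric product vB).
Using e1_|e12 = e2, e2_|e12 = -e1, e1_|e13 = e3, e3_|e13 = -e1, e2_|e23 = e3, e3_|e23 = -e2:
e1 coeff: -v2*b12 - v3*b13 = -(-3)*(-3) - (1)*(-3) = -6
e2 coeff: v1*b12 - v3*b23 = (-4)*(-3) - (1)*(3) = 9
e3 coeff: v1*b13 + v2*b23 = (-4)*(-3) + (-3)*(3) = 3
v _| B = -6*e1 + 9*e2 + 3*e3


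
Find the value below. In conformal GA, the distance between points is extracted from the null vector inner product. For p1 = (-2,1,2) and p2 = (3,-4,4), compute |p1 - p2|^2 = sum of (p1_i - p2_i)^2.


p1 - p2 = (-5, 5, -2)
|p1 - p2|^2 = (-5)^2 + 5^2 + (-2)^2
= 25 + 25 + 4
= 54


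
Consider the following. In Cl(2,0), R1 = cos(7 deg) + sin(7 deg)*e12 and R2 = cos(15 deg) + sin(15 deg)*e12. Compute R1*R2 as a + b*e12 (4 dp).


Same-plane rotors commute and their half-angles add:
R1*R2 = cos(a1 + a2) + sin(a1 + a2)*e12.
a1 + a2 = 7 + 15 = 22 deg
cos(22 deg) = 0.9272
sin(22 deg) = 0.3746
R1*R2 = 0.9272 + 0.3746*e12


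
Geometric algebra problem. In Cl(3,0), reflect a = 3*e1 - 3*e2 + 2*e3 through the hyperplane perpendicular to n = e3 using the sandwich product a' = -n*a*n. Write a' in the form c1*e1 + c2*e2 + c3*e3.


Reflection formula: a' = -n*a*n, with n = e3 (unit vector, n^2 = 1).
For reflection through hyperplane perp to e3:
The component along e3 flips sign, others stay.
a = (3, -3, 2)
a' = (3, -3, -2)
a' = 3*e1 - 3*e2 - 2*e3


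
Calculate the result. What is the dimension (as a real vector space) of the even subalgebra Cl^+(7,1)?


Even subalgebra dimension = 2^(n-1)
n = 7 + 1 = 8
2^(8 - 1) = 2^7 = 128
Verification: sum of C(8,k) for even k = 1 + 28 + 70 + 28 + 1 = 128
Result = 128


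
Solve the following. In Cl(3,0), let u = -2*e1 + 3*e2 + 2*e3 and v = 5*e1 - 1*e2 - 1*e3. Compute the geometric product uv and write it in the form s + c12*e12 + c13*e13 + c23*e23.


In Cl(3,0): e_i^2 = 1, e_ie_j = -e_je_i for i != j.
Scalar part = u . v = (-2)*5 + 3*(-1) + 2*(-1)
= -10 + (-3) + (-2) = -15
e12 coeff = (-2)*(-1) - 3*5 = 2 - 15 = -13
e13 coeff = (-2)*(-1) - 2*5 = 2 - 10 = -8
e23 coeff = 3*(-1) - 2*(-1) = -3 - (-2) = -1
uv = -15 - 13*e12 - 8*e13 - 1*e23


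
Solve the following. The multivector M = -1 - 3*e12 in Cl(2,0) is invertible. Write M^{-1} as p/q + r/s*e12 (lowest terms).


M = -1 - 3*e12, where e12^2 = -1.
Since M commutes with its reverse ~M = a - b*e12, M * ~M = a^2 - b^2*e12^2 = a^2 + b^2.
So M^{-1} = ~M / (a^2 + b^2) = (a - b*e12)/(a^2 + b^2).
a^2 + b^2 = 1 + 9 = 10
Scalar part = -1/10 = -1/10
Bivector coeff = 3/10 = 3/10
M^{-1} = -1/10 + 3/10*e12


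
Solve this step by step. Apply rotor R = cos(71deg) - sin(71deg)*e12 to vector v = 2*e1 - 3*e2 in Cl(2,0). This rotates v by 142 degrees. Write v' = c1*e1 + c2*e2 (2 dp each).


Rotor R = cos(71deg) - sin(71deg)*e12
Rotation angle theta = 2 * 71 = 142 degrees
v' = R*v*~R rotates v by theta.
cos(142deg) = -0.7880, sin(142deg) = 0.6157
v'_1 = 2*cos(142deg) - (-3)*sin(142deg)
= 2*(-0.7880) - (-3)*0.6157
= 0.27
v'_2 = 2*sin(142deg) + (-3)*cos(142deg)
= 2*0.6157 + (-3)*(-0.7880)
= 3.60
v' = 0.27*e1 + 3.60*e2


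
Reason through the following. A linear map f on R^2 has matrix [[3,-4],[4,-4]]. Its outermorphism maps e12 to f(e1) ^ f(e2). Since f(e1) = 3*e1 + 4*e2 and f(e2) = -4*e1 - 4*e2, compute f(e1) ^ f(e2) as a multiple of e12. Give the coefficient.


The outermorphism of a linear map f sends e1^e2 to f(e1)^f(e2).
f(e1) = 3*e1 + 4*e2
f(e2) = -4*e1 - 4*e2
f(e1) ^ f(e2) = (3*e1 + 4*e2) ^ (-4*e1 - 4*e2)
= 3*(-4)*e12 + 4*(-4)*e21
= (-12 - (-16))*e12
= 4*e12
Coefficient = 4


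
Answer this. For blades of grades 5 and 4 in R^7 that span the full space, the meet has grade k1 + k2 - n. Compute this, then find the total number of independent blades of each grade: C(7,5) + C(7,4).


Meet grade = grade(A) + grade(B) - n
= 5 + 4 - 7 = 2
C(7,5) = 21
C(7,4) = 35
dim_A + dim_B = 21 + 35 = 56


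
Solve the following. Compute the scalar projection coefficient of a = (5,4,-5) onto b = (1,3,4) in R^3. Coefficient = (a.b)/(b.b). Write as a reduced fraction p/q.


Projection coefficient = (a . b) / (b . b)
a . b = 5*1 + 4*3 + (-5)*4
= 5 + 12 + (-20) = -3
b . b = 1^2 + 3^2 + 4^2
= 1 + 9 + 16 = 26
Coefficient = -3/26
In lowest terms: -3/26


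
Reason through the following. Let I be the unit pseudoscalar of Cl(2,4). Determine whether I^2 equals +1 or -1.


The pseudoscalar I = e1...e_n (product of all n generators) of Cl(p,q) satisfies I^2 = (-1)^(q + n(n-1)/2).
p = 2, q = 4, n = p + q = 6
n(n-1)/2 = 6 * 5 / 2 = 15
Exponent = q + n(n-1)/2 = 4 + 15 = 19
I^2 = (-1)^19 = -1


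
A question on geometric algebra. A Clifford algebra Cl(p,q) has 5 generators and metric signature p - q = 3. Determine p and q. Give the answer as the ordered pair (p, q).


We need p + q = 5 and p - q = 3.
Adding: 2p = 5 + 3 = 8, so p = 4.
Then q = 5 - 4 = 1.
(p, q) = (4, 1)


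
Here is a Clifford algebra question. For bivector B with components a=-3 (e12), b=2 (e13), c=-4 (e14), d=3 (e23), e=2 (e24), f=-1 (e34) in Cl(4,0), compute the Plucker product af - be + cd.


Plucker relation: af - be + cd
a*f = (-3)*(-1) = 3
b*e = 2*2 = 4
c*d = (-4)*3 = -12
af - be + cd = 3 - 4 + (-12)
= -13


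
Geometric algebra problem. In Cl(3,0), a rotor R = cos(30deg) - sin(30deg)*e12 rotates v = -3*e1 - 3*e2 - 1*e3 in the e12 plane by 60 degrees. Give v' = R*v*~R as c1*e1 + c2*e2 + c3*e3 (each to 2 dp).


Rotor R = cos(30deg) - sin(30deg)*e12
Rotation angle theta = 2 * 30 = 60 degrees in the e12 plane (e1 -> e2).
The component perpendicular to the plane (e3) is invariant: v'_3 = v3 = -1.00
cos(60deg) = 0.5000, sin(60deg) = 0.8660
v'_1 = v1*cos(theta) - v2*sin(theta) = -3*0.5000 - (-3)*0.8660 = 1.10
v'_2 = v1*sin(theta) + v2*cos(theta) = -3*0.8660 + (-3)*0.5000 = -4.10
v' = 1.10*e1 - 4.10*e2 - 1.00*e3


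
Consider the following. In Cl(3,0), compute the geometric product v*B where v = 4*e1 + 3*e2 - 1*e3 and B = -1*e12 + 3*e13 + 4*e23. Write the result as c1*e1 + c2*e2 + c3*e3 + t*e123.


vB has grade-1 (vector) and grade-3 (trivector) parts: vB = (v _| B) + (v ^ B).
Vector part <vB>_1:
  e1: -v2*b12 - v3*b13 = -(3)*(-1) - (-1)*(3) = 6
  e2: v1*b12 - v3*b23 = (4)*(-1) - (-1)*(4) = 0
  e3: v1*b13 + v2*b23 = (4)*(3) + (3)*(4) = 24
Trivector part <vB>_3:
  e123: v1*b23 - v2*b13 + v3*b12 = (4)*(4) - (3)*(3) + (-1)*(-1) = 8
vB = 6*e1 + 0*e2 + 24*e3 + 8*e123


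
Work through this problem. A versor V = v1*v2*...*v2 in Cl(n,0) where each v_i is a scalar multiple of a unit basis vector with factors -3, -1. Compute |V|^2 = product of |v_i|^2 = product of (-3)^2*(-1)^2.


Each vector v_i has |v_i|^2 = s_i^2
Squared scales: (-3)^2 = 9, (-1)^2 = 1
|V|^2 = 9 * 1
= 9


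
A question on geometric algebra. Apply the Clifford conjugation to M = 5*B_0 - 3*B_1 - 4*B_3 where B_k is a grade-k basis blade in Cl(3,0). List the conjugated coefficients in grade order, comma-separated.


Clifford conjugate sign for grade k: (-1)^(k(k+1)/2)
Grade 0: (-1)^(0*1/2) = (-1)^0 = 1, coeff 5 -> 5
Grade 1: (-1)^(1*2/2) = (-1)^1 = -1, coeff -3 -> 3
Grade 3: (-1)^(3*4/2) = (-1)^6 = 1, coeff -4 -> -4
Conjugated coefficients: 5, 3, -4


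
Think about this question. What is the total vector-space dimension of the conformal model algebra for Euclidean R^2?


The conformal model of R^2 uses Cl(3,1): the 2 Euclidean generators plus two extra orthogonal generators e+ (e+^2 = +1) and e- (e-^2 = -1), from which the null vectors e0, einf are built.
Number of generators m = 2 + 2 = 4.
dim Cl(p,q) = 2^m = 2^4 = 16


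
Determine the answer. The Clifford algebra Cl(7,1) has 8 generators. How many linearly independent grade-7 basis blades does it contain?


Number of grade-k basis blades in Cl(p,q) with n = p + q is C(n, k).
n = 7 + 1 = 8
C(8, 7) = 8! / (7! * 1!)
= 40320 / (5040 * 1)
= 8


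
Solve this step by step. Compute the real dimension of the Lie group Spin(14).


Spin(n) double-covers SO(n); both have Lie algebra so(n) of dimension n(n-1)/2.
n = 14
n(n-1) = 14 * 13 = 182
dim Spin(14) = 182/2 = 91


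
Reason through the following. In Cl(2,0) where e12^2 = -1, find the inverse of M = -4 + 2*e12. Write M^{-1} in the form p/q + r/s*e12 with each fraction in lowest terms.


M = -4 + 2*e12, where e12^2 = -1.
Since M commutes with its reverse ~M = a - b*e12, M * ~M = a^2 - b^2*e12^2 = a^2 + b^2.
So M^{-1} = ~M / (a^2 + b^2) = (a - b*e12)/(a^2 + b^2).
a^2 + b^2 = 16 + 4 = 20
Scalar part = -4/20 = -1/5
Bivector coeff = -2/20 = -1/10
M^{-1} = -1/5 - 1/10*e12


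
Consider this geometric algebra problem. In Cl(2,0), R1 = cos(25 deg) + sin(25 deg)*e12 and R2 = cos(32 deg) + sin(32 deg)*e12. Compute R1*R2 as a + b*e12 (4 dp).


Same-plane rotors commute and their half-angles add:
R1*R2 = cos(a1 + a2) + sin(a1 + a2)*e12.
a1 + a2 = 25 + 32 = 57 deg
cos(57 deg) = 0.5446
sin(57 deg) = 0.8387
R1*R2 = 0.5446 + 0.8387*e12


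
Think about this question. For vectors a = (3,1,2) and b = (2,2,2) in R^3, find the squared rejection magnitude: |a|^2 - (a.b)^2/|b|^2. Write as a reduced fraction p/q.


|a|^2 = 3^2 + 1^2 + 2^2 = 14
|b|^2 = 2^2 + 2^2 + 2^2 = 12
a . b = 3*2 + 1*2 + 2*2 = 12
(a.b)^2 = 12^2 = 144
|rej|^2 = 14 - 144/12
= (168 - 144)/12
= 24/12
In lowest terms: 2/1


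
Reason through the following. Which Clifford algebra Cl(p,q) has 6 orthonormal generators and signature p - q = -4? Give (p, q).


We need p + q = 6 and p - q = -4.
Adding: 2p = 6 + (-4) = 2, so p = 1.
Then q = 6 - 1 = 5.
(p, q) = (1, 5)


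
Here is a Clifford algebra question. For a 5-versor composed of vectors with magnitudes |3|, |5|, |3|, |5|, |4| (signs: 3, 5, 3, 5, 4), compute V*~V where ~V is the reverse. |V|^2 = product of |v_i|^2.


Each vector v_i has |v_i|^2 = s_i^2
Squared scales: 3^2 = 9, 5^2 = 25, 3^2 = 9, 5^2 = 25, 4^2 = 16
|V|^2 = 9 * 25 * 9 * 25 * 16
= 810000


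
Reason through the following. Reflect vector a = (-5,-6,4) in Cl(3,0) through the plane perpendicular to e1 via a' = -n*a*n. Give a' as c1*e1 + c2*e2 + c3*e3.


Reflection formula: a' = -n*a*n, with n = e1 (unit vector, n^2 = 1).
For reflection through hyperplane perp to e1:
The component along e1 flips sign, others stay.
a = (-5, -6, 4)
a' = (5, -6, 4)
a' = 5*e1 - 6*e2 + 4*e3


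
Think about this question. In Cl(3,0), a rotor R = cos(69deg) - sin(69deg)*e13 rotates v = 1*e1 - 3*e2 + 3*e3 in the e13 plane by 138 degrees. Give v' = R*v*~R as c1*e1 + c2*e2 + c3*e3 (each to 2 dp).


Rotor R = cos(69deg) - sin(69deg)*e13
Rotation angle theta = 2 * 69 = 138 degrees in the e13 plane (e1 -> e3).
The component perpendicular to the plane (e2) is invariant: v'_2 = v2 = -3.00
cos(138deg) = -0.7431, sin(138deg) = 0.6691
v'_1 = v1*cos(theta) - v3*sin(theta) = 1*(-0.7431) - 3*0.6691 = -2.75
v'_3 = v1*sin(theta) + v3*cos(theta) = 1*0.6691 + 3*(-0.7431) = -1.56
v' = -2.75*e1 - 3.00*e2 - 1.56*e3


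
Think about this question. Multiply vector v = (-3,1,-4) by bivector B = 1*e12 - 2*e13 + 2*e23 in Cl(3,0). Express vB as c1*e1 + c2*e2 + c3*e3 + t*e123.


vB has grade-1 (vector) and grade-3 (trivector) parts: vB = (v _| B) + (v ^ B).
Vector part <vB>_1:
  e1: -v2*b12 - v3*b13 = -(1)*(1) - (-4)*(-2) = -9
  e2: v1*b12 - v3*b23 = (-3)*(1) - (-4)*(2) = 5
  e3: v1*b13 + v2*b23 = (-3)*(-2) + (1)*(2) = 8
Trivector part <vB>_3:
  e123: v1*b23 - v2*b13 + v3*b12 = (-3)*(2) - (1)*(-2) + (-4)*(1) = -8
vB = -9*e1 + 5*e2 + 8*e3 - 8*e123


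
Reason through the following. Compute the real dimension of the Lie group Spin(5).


Spin(n) double-covers SO(n); both have Lie algebra so(n) of dimension n(n-1)/2.
n = 5
n(n-1) = 5 * 4 = 20
dim Spin(5) = 20/2 = 10


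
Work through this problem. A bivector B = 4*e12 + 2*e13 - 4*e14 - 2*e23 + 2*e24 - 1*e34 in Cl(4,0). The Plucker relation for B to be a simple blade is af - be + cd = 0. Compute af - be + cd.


Plucker relation: af - be + cd
a*f = 4*(-1) = -4
b*e = 2*2 = 4
c*d = (-4)*(-2) = 8
af - be + cd = -4 - 4 + 8
= 0


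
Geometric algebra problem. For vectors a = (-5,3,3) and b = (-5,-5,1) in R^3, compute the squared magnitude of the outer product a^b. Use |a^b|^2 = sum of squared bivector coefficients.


a wedge b = (a1*b2 - a2*b1)*e12 + (a1*b3 - a3*b1)*e13 + (a2*b3 - a3*b2)*e23
e12 coeff: (-5)*(-5) - 3*(-5) = 25 - (-15) = 40
e13 coeff: (-5)*1 - 3*(-5) = -5 - (-15) = 10
e23 coeff: 3*1 - 3*(-5) = 3 - (-15) = 18
|a wedge b|^2 = 40^2 + 10^2 + 18^2
= 1600 + 100 + 324
= 2024


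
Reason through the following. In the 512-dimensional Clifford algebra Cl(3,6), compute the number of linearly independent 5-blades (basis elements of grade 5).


Number of grade-k basis blades in Cl(p,q) with n = p + q is C(n, k).
n = 3 + 6 = 9
C(9, 5) = 9! / (5! * 4!)
= 362880 / (120 * 24)
= 126


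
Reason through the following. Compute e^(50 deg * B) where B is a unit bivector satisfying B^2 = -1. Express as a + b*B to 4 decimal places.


For a unit bivector B with B^2 = -1, the exponential series gives
e^(theta*B) = cos(theta) + sin(theta)*B (the GA analogue of Euler's formula).
theta = 50 degrees = 0.872665 rad
cos(50 deg) = 0.6428
sin(50 deg) = 0.7660
exp(theta*B) = 0.6428 + 0.7660*B


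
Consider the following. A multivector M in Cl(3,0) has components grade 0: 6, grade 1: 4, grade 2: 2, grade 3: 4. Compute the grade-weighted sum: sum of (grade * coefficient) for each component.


Grade-weighted sum = sum of grade_k * coefficient_k
0*6 = 0
1*4 = 4
2*2 = 4
3*4 = 12
Total = 0 + 4 + 4 + 12 = 20


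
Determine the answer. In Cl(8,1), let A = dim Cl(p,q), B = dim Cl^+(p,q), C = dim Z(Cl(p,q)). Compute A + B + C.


n = 8 + 1 = 9
Total dim = 2^9 = 512
Even subalgebra dim = 2^8 = 256
n is odd, so center dim = 2
Sum = 512 + 256 + 2 = 770


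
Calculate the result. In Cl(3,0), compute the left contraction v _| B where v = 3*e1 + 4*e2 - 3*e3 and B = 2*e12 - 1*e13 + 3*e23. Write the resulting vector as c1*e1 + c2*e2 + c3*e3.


Left contraction v _| B = <vB>_1 (grade-1 part of the geometric product vB).
Using e1_|e12 = e2, e2_|e12 = -e1, e1_|e13 = e3, e3_|e13 = -e1, e2_|e23 = e3, e3_|e23 = -e2:
e1 coeff: -v2*b12 - v3*b13 = -(4)*(2) - (-3)*(-1) = -11
e2 coeff: v1*b12 - v3*b23 = (3)*(2) - (-3)*(3) = 15
e3 coeff: v1*b13 + v2*b23 = (3)*(-1) + (4)*(3) = 9
v _| B = -11*e1 + 15*e2 + 9*e3


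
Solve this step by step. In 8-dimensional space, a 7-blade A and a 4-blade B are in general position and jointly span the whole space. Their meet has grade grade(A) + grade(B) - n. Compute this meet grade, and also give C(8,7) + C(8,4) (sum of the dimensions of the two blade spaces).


Meet grade = grade(A) + grade(B) - n
= 7 + 4 - 8 = 3
C(8,7) = 8
C(8,4) = 70
dim_A + dim_B = 8 + 70 = 78


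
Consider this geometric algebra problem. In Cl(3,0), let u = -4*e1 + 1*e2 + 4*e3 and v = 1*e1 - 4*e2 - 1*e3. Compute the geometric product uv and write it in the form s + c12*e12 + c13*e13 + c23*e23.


In Cl(3,0): e_i^2 = 1, e_ie_j = -e_je_i for i != j.
Scalar part = u . v = (-4)*1 + 1*(-4) + 4*(-1)
= -4 + (-4) + (-4) = -12
e12 coeff = (-4)*(-4) - 1*1 = 16 - 1 = 15
e13 coeff = (-4)*(-1) - 4*1 = 4 - 4 = 0
e23 coeff = 1*(-1) - 4*(-4) = -1 - (-16) = 15
uv = -12 + 15*e12 + 0*e13 + 15*e23


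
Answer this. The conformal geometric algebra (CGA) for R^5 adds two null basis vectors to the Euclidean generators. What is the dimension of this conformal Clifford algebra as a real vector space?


The conformal model of R^5 uses Cl(6,1): the 5 Euclidean generators plus two extra orthogonal generators e+ (e+^2 = +1) and e- (e-^2 = -1), from which the null vectors e0, einf are built.
Number of generators m = 5 + 2 = 7.
dim Cl(p,q) = 2^m = 2^7 = 128


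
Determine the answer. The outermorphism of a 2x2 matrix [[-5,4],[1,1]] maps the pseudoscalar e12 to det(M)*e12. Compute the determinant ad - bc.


The outermorphism of a linear map f sends e1^e2 to f(e1)^f(e2).
f(e1) = -5*e1 + 1*e2
f(e2) = 4*e1 + 1*e2
f(e1) ^ f(e2) = (-5*e1 + 1*e2) ^ (4*e1 + 1*e2)
= (-5)*1*e12 + 1*4*e21
= (-5 - 4)*e12
= -9*e12
Coefficient = -9


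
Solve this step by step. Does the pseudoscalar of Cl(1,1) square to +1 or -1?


The pseudoscalar I = e1...e_n (product of all n generators) of Cl(p,q) satisfies I^2 = (-1)^(q + n(n-1)/2).
p = 1, q = 1, n = p + q = 2
n(n-1)/2 = 2 * 1 / 2 = 1
Exponent = q + n(n-1)/2 = 1 + 1 = 2
I^2 = (-1)^2 = +1


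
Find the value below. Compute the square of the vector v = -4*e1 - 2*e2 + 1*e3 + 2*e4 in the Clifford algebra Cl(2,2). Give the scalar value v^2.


v^2 = sum of c_i^2 * e_i^2
Positive signature terms (e_i^2 = +1): (-4)^2 + (-2)^2 = 20
Negative signature terms (e_j^2 = -1): 1^2 + 2^2 = 5
v^2 = 20 - 5 = 15


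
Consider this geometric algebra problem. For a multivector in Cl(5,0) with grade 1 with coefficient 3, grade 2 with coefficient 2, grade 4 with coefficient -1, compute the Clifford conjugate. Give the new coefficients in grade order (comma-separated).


Clifford conjugate sign for grade k: (-1)^(k(k+1)/2)
Grade 1: (-1)^(1*2/2) = (-1)^1 = -1, coeff 3 -> -3
Grade 2: (-1)^(2*3/2) = (-1)^3 = -1, coeff 2 -> -2
Grade 4: (-1)^(4*5/2) = (-1)^10 = 1, coeff -1 -> -1
Conjugated coefficients: -3, -2, -1


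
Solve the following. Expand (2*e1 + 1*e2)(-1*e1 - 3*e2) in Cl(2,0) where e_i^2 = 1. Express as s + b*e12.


Expand: (2*e1 + 1*e2)(-1*e1 - 3*e2)
= 2*(-1)*e1e1 + 2*(-3)*e1e2 + 1*(-1)*e2e1 + 1*(-3)*e2e2
Using e1^2 = e2^2 = 1, e2e1 = -e1e2:
Scalar part s = 2*(-1) + 1*(-3) = -2 + (-3) = -5
Bivector part b = 2*(-3) - 1*(-1) = -6 - (-1) = -5
uv = -5 - 5*e12


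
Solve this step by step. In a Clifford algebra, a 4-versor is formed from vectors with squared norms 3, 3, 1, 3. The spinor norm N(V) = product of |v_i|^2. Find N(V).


Spinor norm N(V) = |v1|^2 * |v2|^2 * ... * |v4|^2
= 3 * 3 * 1 * 3
Running product: 3, 9, 9, 27
N(V) = 27


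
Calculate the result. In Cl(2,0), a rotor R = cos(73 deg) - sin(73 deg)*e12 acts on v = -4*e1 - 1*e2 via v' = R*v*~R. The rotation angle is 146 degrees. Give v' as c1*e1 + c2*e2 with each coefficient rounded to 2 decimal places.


Rotor R = cos(73deg) - sin(73deg)*e12
Rotation angle theta = 2 * 73 = 146 degrees
v' = R*v*~R rotates v by theta.
cos(146deg) = -0.8290, sin(146deg) = 0.5592
v'_1 = -4*cos(146deg) - (-1)*sin(146deg)
= -4*(-0.8290) - (-1)*0.5592
= 3.88
v'_2 = -4*sin(146deg) + (-1)*cos(146deg)
= -4*0.5592 + (-1)*(-0.8290)
= -1.41
v' = 3.88*e1 - 1.41*e2


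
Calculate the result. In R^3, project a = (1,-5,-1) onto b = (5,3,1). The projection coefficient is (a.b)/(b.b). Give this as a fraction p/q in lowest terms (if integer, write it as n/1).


Projection coefficient = (a . b) / (b . b)
a . b = 1*5 + (-5)*3 + (-1)*1
= 5 + (-15) + (-1) = -11
b . b = 5^2 + 3^2 + 1^2
= 25 + 9 + 1 = 35
Coefficient = -11/35
In lowest terms: -11/35


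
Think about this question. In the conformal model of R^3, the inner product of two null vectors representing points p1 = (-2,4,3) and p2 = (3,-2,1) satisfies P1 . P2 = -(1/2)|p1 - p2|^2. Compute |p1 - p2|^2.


p1 - p2 = (-5, 6, 2)
|p1 - p2|^2 = (-5)^2 + 6^2 + 2^2
= 25 + 36 + 4
= 65


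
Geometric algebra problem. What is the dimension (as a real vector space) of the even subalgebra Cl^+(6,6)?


Even subalgebra dimension = 2^(n-1)
n = 6 + 6 = 12
2^(12 - 1) = 2^11 = 2048
Verification: sum of C(12,k) for even k = 1 + 66 + 495 + 924 + 495 + 66 + 1 = 2048
Result = 2048


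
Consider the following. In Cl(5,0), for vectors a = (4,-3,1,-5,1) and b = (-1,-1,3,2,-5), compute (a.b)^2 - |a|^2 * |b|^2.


a . b = 4*(-1) + (-3)*(-1) + 1*3 + (-5)*2 + 1*(-5)
= -4 + 3 + 3 + (-10) + (-5) = -13
|a|^2 = 4^2 + (-3)^2 + 1^2 + (-5)^2 + 1^2 = 52
|b|^2 = (-1)^2 + (-1)^2 + 3^2 + 2^2 + (-5)^2 = 40
(a.b)^2 = (-13)^2 = 169
|a|^2 * |b|^2 = 52 * 40 = 2080
Result = 169 - 2080 = -1911


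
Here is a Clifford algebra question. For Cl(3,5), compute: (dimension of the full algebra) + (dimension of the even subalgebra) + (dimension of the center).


n = 3 + 5 = 8
Total dim = 2^8 = 256
Even subalgebra dim = 2^7 = 128
n is even, so center dim = 1
Sum = 256 + 128 + 1 = 385


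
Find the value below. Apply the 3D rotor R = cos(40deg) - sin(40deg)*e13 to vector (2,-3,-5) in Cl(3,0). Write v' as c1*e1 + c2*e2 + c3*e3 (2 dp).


Rotor R = cos(40deg) - sin(40deg)*e13
Rotation angle theta = 2 * 40 = 80 degrees in the e13 plane (e1 -> e3).
The component perpendicular to the plane (e2) is invariant: v'_2 = v2 = -3.00
cos(80deg) = 0.1736, sin(80deg) = 0.9848
v'_1 = v1*cos(theta) - v3*sin(theta) = 2*0.1736 - (-5)*0.9848 = 5.27
v'_3 = v1*sin(theta) + v3*cos(theta) = 2*0.9848 + (-5)*0.1736 = 1.10
v' = 5.27*e1 - 3.00*e2 + 1.10*e3
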